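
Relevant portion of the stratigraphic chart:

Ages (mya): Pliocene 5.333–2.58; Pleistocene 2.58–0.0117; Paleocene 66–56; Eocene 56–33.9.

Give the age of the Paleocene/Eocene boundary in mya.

The Paleocene ends and the Eocene begins at 56 mya.

56 mya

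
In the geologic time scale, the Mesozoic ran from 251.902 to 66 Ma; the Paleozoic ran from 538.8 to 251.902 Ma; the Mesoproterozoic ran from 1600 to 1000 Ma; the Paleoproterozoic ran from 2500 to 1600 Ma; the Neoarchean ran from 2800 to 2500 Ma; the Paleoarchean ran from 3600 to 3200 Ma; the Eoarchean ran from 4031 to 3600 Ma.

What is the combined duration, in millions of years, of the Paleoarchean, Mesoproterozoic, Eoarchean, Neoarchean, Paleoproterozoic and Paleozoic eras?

Duration is start − end for each: (3600 − 3200) + (1600 − 1000) + (4031 − 3600) + (2800 − 2500) + (2500 − 1600) + (538.8 − 251.902).
That is 400 + 600 + 431 + 300 + 900 + 286.898, which totals 2917.898 million years.

2917.898 million years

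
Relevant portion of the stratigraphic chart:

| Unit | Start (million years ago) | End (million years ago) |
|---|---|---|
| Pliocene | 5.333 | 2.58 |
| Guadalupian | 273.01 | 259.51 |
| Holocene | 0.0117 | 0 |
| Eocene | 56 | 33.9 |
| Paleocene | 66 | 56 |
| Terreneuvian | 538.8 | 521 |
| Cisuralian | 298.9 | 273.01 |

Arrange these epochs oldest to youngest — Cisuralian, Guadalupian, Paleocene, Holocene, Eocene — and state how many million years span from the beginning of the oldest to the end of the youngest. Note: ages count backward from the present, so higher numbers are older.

Cisuralian → Guadalupian → Paleocene → Eocene → Holocene; total span 298.9 Myr

From the excerpt: Cisuralian 298.9–273.01; Guadalupian 273.01–259.51; Paleocene 66–56; Holocene 0.0117–0; Eocene 56–33.9 (Ma).
Larger Ma is earlier, so the oldest is Cisuralian and the youngest is Holocene; oldest to youngest: Cisuralian, Guadalupian, Paleocene, Eocene, Holocene.
Oldest start 298.9 minus youngest end 0 gives 298.9 Myr overall.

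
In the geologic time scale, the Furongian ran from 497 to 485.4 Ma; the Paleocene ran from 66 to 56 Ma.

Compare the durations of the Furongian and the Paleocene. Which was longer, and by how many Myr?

Furongian: 497 − 485.4 = 11.6 Myr.
Paleocene: 66 − 56 = 10 Myr.
Difference: 11.6 − 10 = 1.6 Myr, so the Furongian was longer.

Furongian, by 1.6 million years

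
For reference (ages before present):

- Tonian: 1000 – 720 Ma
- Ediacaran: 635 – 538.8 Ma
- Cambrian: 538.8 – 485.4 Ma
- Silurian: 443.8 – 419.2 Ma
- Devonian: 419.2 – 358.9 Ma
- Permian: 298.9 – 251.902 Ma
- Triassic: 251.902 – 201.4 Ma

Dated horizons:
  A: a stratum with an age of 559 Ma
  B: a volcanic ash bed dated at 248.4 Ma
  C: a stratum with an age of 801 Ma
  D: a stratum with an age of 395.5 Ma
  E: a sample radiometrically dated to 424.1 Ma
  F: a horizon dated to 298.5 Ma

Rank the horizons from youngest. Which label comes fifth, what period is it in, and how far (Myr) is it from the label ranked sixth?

A, in the Ediacaran; 242 million years to C

Smaller Ma means younger, so youngest first: B 248.4 < F 298.5 < D 395.5 < E 424.1 < A 559 < C 801.
Counting 5 along gives A (559 Ma); the excerpt puts that inside the Ediacaran, 635–538.8 Ma.
Next in line is C (801 Ma), and 801 − 559 = 242 Myr.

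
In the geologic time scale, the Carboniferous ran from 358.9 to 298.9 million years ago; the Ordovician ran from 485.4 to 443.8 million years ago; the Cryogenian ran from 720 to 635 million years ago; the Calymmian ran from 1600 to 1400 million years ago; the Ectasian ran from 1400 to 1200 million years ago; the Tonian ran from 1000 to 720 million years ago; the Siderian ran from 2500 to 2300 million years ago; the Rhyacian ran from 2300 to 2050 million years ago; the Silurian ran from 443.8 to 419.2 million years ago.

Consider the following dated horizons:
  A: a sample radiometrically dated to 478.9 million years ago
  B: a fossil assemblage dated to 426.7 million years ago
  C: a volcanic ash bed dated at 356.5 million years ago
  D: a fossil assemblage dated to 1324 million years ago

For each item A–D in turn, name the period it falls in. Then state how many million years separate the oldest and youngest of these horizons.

A — Ordovician; B — Silurian; C — Carboniferous; D — Ectasian; span 967.5 million years

Match each age against the start–end ranges in the excerpt: A = 478.9 Ma → Ordovician (485.4–443.8); B = 426.7 Ma → Silurian (443.8–419.2); C = 356.5 Ma → Carboniferous (358.9–298.9); D = 1324 Ma → Ectasian (1400–1200).
The largest age is 1324 Ma and the smallest is 356.5 Ma; their difference is 967.5 Myr.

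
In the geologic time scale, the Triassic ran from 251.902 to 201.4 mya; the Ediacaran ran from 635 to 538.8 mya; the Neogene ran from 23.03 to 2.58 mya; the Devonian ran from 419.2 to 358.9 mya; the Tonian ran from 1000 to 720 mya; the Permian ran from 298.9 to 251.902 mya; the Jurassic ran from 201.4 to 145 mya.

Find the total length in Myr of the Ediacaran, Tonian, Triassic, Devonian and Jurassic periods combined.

Each duration: Ediacaran = 96.2; Tonian = 280; Triassic = 50.502; Devonian = 60.3; Jurassic = 56.4.
Sum: 96.2 + 280 + 50.502 + 60.3 + 56.4 = 543.402 Myr.

543.402 million years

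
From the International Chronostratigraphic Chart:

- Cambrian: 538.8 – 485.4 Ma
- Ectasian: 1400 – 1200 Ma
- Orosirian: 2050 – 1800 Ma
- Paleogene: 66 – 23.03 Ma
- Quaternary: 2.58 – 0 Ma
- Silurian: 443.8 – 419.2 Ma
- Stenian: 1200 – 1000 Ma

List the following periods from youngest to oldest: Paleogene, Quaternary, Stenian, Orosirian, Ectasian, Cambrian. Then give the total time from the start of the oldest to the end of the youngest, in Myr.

Quaternary → Paleogene → Cambrian → Stenian → Ectasian → Orosirian; total span 2050 Myr

Start ages (Ma): Orosirian 2050, Ectasian 1400, Stenian 1200, Cambrian 538.8, Paleogene 66, Quaternary 2.58.
Ordered youngest to oldest: Quaternary, Paleogene, Cambrian, Stenian, Ectasian, Orosirian.
Span = 2050 − 0 = 2050 Myr.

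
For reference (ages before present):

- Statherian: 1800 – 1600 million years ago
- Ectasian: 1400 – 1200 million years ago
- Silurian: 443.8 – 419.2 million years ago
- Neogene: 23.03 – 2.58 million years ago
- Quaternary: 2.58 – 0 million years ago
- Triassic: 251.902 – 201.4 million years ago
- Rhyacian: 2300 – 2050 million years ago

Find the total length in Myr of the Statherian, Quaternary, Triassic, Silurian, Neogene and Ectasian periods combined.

Duration is start − end for each: (1800 − 1600) + (2.58 − 0) + (251.902 − 201.4) + (443.8 − 419.2) + (23.03 − 2.58) + (1400 − 1200).
That is 200 + 2.58 + 50.502 + 24.6 + 20.45 + 200, which totals 498.132 million years.

498.132 million years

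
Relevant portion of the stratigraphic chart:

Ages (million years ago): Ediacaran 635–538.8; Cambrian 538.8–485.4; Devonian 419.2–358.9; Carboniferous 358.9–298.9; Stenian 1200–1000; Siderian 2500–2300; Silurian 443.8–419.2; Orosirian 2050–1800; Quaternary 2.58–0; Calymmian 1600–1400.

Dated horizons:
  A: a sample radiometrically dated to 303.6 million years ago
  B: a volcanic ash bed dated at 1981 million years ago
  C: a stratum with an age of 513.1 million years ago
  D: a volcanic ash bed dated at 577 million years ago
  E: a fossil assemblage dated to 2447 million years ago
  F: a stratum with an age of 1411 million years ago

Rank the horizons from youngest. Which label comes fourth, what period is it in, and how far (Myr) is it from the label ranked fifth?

F, in the Calymmian; 570 million years to B

Sorted youngest-first by Ma: A (303.6), C (513.1), D (577), F (1411), B (1981), E (2447).
The fourth youngest is F at 1411 Ma, which lies in 1600–1400 Ma: the Calymmian.
The fifth youngest is B at 1981 Ma; separation = |1411 − 1981| = 570 Myr.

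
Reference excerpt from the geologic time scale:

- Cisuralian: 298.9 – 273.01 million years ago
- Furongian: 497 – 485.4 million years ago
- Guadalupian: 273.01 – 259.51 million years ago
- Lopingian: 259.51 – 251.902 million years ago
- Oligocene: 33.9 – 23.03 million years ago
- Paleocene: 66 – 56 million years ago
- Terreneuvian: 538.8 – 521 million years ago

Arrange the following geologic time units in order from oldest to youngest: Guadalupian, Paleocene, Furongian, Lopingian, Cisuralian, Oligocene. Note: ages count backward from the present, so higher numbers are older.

The oldest of these is Furongian (starts 497 Ma) and the youngest is Oligocene (ends 23.03 Ma).
In between, by decreasing start age: Cisuralian (298.9), Guadalupian (273.01), Lopingian (259.51), Paleocene (66).

Furongian, Cisuralian, Guadalupian, Lopingian, Paleocene, Oligocene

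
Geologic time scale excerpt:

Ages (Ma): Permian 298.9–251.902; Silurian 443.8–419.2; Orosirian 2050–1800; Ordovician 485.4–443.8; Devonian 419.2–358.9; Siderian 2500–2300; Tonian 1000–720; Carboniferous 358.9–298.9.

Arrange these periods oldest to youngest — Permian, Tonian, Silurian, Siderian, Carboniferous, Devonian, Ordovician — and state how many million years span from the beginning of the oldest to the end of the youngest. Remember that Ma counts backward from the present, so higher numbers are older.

Start ages (Ma): Siderian 2500, Tonian 1000, Ordovician 485.4, Silurian 443.8, Devonian 419.2, Carboniferous 358.9, Permian 298.9.
Ordered oldest to youngest: Siderian, Tonian, Ordovician, Silurian, Devonian, Carboniferous, Permian.
Span = 2500 − 251.902 = 2248.098 Myr.

Siderian, Tonian, Ordovician, Silurian, Devonian, Carboniferous, Permian; total span 2248.098 Myr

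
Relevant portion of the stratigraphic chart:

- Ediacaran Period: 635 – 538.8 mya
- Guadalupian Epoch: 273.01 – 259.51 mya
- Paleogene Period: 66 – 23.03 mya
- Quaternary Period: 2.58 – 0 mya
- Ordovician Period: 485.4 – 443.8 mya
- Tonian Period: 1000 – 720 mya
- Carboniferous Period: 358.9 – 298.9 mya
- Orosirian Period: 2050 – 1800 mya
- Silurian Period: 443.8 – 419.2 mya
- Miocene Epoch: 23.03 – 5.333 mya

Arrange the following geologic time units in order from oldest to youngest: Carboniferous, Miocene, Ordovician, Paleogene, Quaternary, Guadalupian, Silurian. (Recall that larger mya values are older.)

The oldest of these is Ordovician (starts 485.4 Ma) and the youngest is Quaternary (ends 0 Ma).
In between, by decreasing start age: Silurian (443.8), Carboniferous (358.9), Guadalupian (273.01), Paleogene (66), Miocene (23.03).

Ordovician, then Silurian, then Carboniferous, then Guadalupian, then Paleogene, then Miocene, then Quaternary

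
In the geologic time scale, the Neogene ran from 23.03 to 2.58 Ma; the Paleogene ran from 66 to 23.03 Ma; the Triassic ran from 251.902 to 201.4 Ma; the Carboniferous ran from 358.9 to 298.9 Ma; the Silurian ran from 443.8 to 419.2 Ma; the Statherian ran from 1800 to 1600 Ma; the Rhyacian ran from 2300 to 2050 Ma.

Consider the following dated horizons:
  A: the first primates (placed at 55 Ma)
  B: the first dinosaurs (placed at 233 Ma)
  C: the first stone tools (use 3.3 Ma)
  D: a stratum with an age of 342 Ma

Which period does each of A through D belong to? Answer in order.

A — Paleogene; B — Triassic; C — Neogene; D — Carboniferous

Match each age against the start–end ranges in the excerpt: A = 55 Ma → Paleogene (66–23.03); B = 233 Ma → Triassic (251.902–201.4); C = 3.3 Ma → Neogene (23.03–2.58); D = 342 Ma → Carboniferous (358.9–298.9).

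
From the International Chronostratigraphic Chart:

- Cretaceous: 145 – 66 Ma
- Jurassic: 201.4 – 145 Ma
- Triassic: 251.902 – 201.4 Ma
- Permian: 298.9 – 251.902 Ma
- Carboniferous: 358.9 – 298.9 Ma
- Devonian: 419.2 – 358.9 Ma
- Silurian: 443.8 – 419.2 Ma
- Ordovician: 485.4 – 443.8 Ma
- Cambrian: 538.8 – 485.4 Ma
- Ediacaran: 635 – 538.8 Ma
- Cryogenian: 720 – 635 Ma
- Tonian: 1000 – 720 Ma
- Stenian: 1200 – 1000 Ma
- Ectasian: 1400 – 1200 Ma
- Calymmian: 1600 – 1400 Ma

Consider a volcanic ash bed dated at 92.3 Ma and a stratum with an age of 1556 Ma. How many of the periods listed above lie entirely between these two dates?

13

1556 Ma sits inside the Calymmian (1600–1400) and 92.3 Ma inside the Cretaceous (145–66); neither of those is wholly between the two dates.
The listed periods lying completely between them are Ectasian, Stenian, Tonian, Cryogenian, Ediacaran, Cambrian, Ordovician, Silurian, Devonian, Carboniferous, Permian, Triassic, Jurassic — 13 in all.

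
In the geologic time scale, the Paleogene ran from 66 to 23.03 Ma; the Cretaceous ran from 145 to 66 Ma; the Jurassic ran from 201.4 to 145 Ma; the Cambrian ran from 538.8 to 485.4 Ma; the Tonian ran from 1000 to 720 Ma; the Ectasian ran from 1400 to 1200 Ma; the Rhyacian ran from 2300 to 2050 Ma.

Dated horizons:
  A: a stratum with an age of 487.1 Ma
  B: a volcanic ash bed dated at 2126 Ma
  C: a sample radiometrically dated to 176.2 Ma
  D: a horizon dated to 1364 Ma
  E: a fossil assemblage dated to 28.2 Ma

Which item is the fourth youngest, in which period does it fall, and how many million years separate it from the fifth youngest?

D, in the Ectasian; 762 million years to B

Sorted youngest-first by Ma: E (28.2), C (176.2), A (487.1), D (1364), B (2126).
The fourth youngest is D at 1364 Ma, which lies in 1400–1200 Ma: the Ectasian.
The fifth youngest is B at 2126 Ma; separation = |1364 − 2126| = 762 Myr.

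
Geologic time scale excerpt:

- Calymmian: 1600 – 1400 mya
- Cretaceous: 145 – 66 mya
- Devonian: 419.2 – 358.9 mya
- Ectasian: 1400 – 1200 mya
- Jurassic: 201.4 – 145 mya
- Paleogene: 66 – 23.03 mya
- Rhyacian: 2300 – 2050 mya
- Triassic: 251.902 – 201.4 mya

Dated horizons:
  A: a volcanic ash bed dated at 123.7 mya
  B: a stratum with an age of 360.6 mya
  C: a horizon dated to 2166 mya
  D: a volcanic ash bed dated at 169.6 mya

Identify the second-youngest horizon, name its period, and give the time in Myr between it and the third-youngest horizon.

D, in the Jurassic; 191 million years to B

Sorted youngest-first by Ma: A (123.7), D (169.6), B (360.6), C (2166).
The second youngest is D at 169.6 Ma, which lies in 201.4–145 Ma: the Jurassic.
The third youngest is B at 360.6 Ma; separation = |169.6 − 360.6| = 191 Myr.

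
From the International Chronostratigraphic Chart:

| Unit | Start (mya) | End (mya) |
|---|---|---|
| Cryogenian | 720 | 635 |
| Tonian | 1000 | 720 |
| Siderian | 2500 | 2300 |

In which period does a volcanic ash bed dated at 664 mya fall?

Cryogenian

664 Ma lies between 720 and 635 Ma, so it falls in the Cryogenian.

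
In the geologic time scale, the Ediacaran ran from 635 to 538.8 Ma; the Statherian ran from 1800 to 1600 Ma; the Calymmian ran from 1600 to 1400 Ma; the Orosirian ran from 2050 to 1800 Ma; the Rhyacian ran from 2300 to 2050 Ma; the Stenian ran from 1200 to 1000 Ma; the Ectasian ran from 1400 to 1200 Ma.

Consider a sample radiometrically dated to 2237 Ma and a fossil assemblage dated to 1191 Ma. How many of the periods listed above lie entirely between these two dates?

2237 Ma sits inside the Rhyacian (2300–2050) and 1191 Ma inside the Stenian (1200–1000); neither of those is wholly between the two dates.
The listed periods lying completely between them are Orosirian, Statherian, Calymmian, Ectasian — 4 in all.

4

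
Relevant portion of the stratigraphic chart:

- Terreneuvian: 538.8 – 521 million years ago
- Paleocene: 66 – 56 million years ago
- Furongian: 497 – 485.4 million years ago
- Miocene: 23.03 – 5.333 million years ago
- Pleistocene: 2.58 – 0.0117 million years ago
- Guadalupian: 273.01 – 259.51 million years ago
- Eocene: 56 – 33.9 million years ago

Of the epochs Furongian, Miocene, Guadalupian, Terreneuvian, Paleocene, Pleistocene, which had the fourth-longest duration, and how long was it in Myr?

Durations: Furongian 11.6; Miocene 17.697; Guadalupian 13.5; Terreneuvian 17.8; Paleocene 10; Pleistocene 2.5683 Myr.
Sorted longest-first: Terreneuvian (17.8), Miocene (17.697), Guadalupian (13.5), Furongian (11.6), Paleocene (10), Pleistocene (2.5683).
The fourth longest is Furongian at 11.6 Myr.

Furongian, 11.6 million years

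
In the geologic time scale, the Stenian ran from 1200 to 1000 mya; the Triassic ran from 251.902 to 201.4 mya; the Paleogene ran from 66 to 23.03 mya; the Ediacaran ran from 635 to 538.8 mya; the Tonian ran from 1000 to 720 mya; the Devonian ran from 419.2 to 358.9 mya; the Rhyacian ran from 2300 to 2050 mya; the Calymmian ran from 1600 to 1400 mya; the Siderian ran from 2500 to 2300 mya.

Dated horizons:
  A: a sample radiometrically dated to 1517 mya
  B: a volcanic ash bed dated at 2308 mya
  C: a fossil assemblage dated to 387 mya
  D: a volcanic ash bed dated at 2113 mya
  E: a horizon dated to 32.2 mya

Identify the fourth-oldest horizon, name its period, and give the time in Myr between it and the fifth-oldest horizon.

C, in the Devonian; 354.8 million years to E

Larger Ma means older, so oldest first: B 2308 > D 2113 > A 1517 > C 387 > E 32.2.
Counting 4 along gives C (387 Ma); the excerpt puts that inside the Devonian, 419.2–358.9 Ma.
Next in line is E (32.2 Ma), and 387 − 32.2 = 354.8 Myr.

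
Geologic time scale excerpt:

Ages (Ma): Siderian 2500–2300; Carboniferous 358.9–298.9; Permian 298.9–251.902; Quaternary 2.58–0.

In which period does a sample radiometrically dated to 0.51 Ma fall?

Quaternary

0.51 Ma lies between 2.58 and 0 Ma, so it falls in the Quaternary.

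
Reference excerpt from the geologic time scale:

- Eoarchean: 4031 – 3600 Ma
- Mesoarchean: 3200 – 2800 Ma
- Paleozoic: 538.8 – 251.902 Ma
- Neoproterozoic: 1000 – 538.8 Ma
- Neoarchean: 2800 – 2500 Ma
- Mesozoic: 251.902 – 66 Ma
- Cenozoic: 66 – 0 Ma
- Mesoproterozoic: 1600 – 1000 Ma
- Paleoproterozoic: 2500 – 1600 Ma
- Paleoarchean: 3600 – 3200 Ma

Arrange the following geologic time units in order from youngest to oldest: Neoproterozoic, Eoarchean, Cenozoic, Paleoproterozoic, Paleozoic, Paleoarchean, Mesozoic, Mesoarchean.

Sorting by start age (ascending Ma, since larger Ma = older): Cenozoic began 66, Mesozoic began 251.902, Paleozoic began 538.8, Neoproterozoic began 1000, Paleoproterozoic began 2500, Mesoarchean began 3200, Paleoarchean began 3600, Eoarchean began 4031.

Cenozoic → Mesozoic → Paleozoic → Neoproterozoic → Paleoproterozoic → Mesoarchean → Paleoarchean → Eoarchean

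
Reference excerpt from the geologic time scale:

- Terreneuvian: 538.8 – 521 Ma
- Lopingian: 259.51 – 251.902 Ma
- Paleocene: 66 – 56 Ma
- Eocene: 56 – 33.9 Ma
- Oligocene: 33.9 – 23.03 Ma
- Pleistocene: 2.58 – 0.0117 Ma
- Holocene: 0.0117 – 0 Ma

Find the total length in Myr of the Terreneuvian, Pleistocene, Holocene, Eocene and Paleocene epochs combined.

52.48 million years

Duration is start − end for each: (538.8 − 521) + (2.58 − 0.0117) + (0.0117 − 0) + (56 − 33.9) + (66 − 56).
That is 17.8 + 2.5683 + 0.0117 + 22.1 + 10, which totals 52.48 million years.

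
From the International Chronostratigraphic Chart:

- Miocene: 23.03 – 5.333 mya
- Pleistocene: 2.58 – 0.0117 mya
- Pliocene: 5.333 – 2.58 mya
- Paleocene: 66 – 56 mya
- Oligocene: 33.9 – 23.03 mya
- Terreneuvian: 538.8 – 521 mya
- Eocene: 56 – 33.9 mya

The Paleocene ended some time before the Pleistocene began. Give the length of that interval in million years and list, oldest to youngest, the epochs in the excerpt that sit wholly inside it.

End of Paleocene = 56 Ma; start of Pleistocene = 2.58 Ma.
Gap = 56 − 2.58 = 53.42 Myr.
Epochs wholly inside 56–2.58 Ma: Eocene (56–33.9), Oligocene (33.9–23.03), Miocene (23.03–5.333), Pliocene (5.333–2.58).

53.42 million years; Eocene, Oligocene, Miocene, Pliocene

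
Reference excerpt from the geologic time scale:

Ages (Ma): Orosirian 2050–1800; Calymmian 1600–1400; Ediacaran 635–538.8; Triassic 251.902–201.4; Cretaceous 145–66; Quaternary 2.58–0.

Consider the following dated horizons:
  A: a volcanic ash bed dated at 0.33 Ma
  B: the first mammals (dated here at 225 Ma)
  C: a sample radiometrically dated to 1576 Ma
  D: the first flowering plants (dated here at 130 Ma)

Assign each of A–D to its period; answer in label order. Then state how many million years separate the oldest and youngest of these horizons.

A — Quaternary; B — Triassic; C — Calymmian; D — Cretaceous; span 1575.67 million years

A: 0.33 Ma lies in 2.58–0 Ma, so Quaternary.
B: 225 Ma lies in 251.902–201.4 Ma, so Triassic.
C: 1576 Ma lies in 1600–1400 Ma, so Calymmian.
D: 130 Ma lies in 145–66 Ma, so Cretaceous.
Oldest = 1576 Ma, youngest = 0.33 Ma → span 1575.67 Myr.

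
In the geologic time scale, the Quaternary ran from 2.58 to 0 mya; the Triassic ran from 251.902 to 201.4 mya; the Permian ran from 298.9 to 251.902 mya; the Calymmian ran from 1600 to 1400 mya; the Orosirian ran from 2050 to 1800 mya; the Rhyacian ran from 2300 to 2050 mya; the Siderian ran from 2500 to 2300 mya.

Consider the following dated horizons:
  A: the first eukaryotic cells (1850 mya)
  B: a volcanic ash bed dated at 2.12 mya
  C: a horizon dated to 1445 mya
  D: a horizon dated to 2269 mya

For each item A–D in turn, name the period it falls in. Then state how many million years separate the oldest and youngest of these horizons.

A — Orosirian; B — Quaternary; C — Calymmian; D — Rhyacian; span 2266.88 million years

Match each age against the start–end ranges in the excerpt: A = 1850 Ma → Orosirian (2050–1800); B = 2.12 Ma → Quaternary (2.58–0); C = 1445 Ma → Calymmian (1600–1400); D = 2269 Ma → Rhyacian (2300–2050).
The largest age is 2269 Ma and the smallest is 2.12 Ma; their difference is 2266.88 Myr.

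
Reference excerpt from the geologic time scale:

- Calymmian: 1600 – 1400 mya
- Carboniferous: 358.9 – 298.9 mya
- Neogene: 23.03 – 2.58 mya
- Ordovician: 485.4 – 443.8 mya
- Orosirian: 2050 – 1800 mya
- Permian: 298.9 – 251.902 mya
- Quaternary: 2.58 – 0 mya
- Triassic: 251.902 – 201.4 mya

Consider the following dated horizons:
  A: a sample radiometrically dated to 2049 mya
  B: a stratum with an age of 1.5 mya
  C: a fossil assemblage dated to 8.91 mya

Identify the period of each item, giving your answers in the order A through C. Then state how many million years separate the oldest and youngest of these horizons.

A — Orosirian; B — Quaternary; C — Neogene; span 2047.5 million years

Match each age against the start–end ranges in the excerpt: A = 2049 Ma → Orosirian (2050–1800); B = 1.5 Ma → Quaternary (2.58–0); C = 8.91 Ma → Neogene (23.03–2.58).
The largest age is 2049 Ma and the smallest is 1.5 Ma; their difference is 2047.5 Myr.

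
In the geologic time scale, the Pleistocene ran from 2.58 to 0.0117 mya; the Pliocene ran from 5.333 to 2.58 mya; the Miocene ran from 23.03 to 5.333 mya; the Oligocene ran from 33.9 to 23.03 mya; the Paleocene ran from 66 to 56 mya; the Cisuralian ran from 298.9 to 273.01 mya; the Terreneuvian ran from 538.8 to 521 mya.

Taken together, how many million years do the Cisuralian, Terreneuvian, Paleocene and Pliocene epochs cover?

56.443 million years

Each duration: Cisuralian = 25.89; Terreneuvian = 17.8; Paleocene = 10; Pliocene = 2.753.
Sum: 25.89 + 17.8 + 10 + 2.753 = 56.443 Myr.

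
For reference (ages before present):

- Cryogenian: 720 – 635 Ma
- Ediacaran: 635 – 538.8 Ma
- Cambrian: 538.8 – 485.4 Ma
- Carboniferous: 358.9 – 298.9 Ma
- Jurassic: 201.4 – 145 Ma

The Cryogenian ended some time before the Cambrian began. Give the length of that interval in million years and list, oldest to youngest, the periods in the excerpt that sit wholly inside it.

End of Cryogenian = 635 Ma; start of Cambrian = 538.8 Ma.
Gap = 635 − 538.8 = 96.2 Myr.
Periods wholly inside 635–538.8 Ma: Ediacaran (635–538.8).

96.2 million years; Ediacaran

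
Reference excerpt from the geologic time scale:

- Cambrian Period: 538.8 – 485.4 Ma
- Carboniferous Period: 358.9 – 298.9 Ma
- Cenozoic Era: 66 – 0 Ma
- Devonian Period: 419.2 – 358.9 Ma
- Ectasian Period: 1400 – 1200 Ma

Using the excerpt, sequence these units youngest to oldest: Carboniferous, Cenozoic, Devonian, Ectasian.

Sorting by start age (ascending Ma, since larger Ma = older): Cenozoic start 66, Carboniferous start 358.9, Devonian start 419.2, Ectasian start 1400.

Cenozoic → Carboniferous → Devonian → Ectasian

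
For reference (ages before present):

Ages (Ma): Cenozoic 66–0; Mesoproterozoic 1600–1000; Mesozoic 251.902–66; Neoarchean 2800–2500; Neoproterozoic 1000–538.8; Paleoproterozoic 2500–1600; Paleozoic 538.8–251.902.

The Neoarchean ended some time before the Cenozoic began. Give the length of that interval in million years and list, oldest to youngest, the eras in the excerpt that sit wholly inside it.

2434 million years; Paleoproterozoic, Mesoproterozoic, Neoproterozoic, Paleozoic, Mesozoic

The Neoarchean closes at 2500 Ma and the Cenozoic opens at 66 Ma, so the interval is 2500 − 66 = 2434 Myr.
An era fits inside if it starts at or after 2500 Ma and ends at or before 66 Ma; oldest first that gives Paleoproterozoic, Mesoproterozoic, Neoproterozoic, Paleozoic, Mesozoic.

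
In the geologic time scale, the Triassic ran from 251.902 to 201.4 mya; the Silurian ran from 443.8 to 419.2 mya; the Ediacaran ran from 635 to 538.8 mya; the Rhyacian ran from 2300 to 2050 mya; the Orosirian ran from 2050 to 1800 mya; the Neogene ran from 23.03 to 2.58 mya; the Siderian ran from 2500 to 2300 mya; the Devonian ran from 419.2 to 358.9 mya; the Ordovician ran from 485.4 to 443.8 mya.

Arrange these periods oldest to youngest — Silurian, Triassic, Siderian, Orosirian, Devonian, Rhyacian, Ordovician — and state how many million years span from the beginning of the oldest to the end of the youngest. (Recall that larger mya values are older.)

Siderian, Rhyacian, Orosirian, Ordovician, Silurian, Devonian, Triassic; total span 2298.6 Myr

Start ages (Ma): Siderian 2500, Rhyacian 2300, Orosirian 2050, Ordovician 485.4, Silurian 443.8, Devonian 419.2, Triassic 251.902.
Ordered oldest to youngest: Siderian, Rhyacian, Orosirian, Ordovician, Silurian, Devonian, Triassic.
Span = 2500 − 201.4 = 2298.6 Myr.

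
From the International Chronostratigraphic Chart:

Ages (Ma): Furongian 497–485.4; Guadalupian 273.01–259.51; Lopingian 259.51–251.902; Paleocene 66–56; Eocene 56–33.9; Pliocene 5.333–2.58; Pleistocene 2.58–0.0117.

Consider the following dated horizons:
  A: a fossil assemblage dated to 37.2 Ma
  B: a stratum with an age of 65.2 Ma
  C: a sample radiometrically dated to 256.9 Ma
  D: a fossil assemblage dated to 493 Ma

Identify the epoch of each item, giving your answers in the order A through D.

A: 37.2 Ma lies in 56–33.9 Ma, so Eocene.
B: 65.2 Ma lies in 66–56 Ma, so Paleocene.
C: 256.9 Ma lies in 259.51–251.902 Ma, so Lopingian.
D: 493 Ma lies in 497–485.4 Ma, so Furongian.

A — Eocene; B — Paleocene; C — Lopingian; D — Furongian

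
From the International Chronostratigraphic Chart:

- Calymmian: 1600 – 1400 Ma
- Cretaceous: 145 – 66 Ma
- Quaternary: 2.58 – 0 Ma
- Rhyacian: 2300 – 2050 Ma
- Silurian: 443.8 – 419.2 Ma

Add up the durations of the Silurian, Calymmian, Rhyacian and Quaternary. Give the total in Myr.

477.18 million years

Duration is start − end for each: (443.8 − 419.2) + (1600 − 1400) + (2300 − 2050) + (2.58 − 0).
That is 24.6 + 200 + 250 + 2.58, which totals 477.18 million years.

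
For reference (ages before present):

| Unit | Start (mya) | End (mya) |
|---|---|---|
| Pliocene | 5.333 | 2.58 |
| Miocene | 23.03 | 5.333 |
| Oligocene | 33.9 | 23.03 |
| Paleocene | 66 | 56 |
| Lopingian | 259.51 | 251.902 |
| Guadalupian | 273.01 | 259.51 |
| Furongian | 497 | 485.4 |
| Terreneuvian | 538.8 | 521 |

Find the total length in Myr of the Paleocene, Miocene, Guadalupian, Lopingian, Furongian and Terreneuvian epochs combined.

78.205 million years

Duration is start − end for each: (66 − 56) + (23.03 − 5.333) + (273.01 − 259.51) + (259.51 − 251.902) + (497 − 485.4) + (538.8 − 521).
That is 10 + 17.697 + 13.5 + 7.608 + 11.6 + 17.8, which totals 78.205 million years.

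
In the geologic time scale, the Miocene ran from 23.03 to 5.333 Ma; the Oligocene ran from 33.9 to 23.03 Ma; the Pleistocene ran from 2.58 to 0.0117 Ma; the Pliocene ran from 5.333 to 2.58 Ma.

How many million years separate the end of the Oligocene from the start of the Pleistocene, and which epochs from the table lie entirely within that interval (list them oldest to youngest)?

The Oligocene closes at 23.03 Ma and the Pleistocene opens at 2.58 Ma, so the interval is 23.03 − 2.58 = 20.45 Myr.
An epoch fits inside if it starts at or after 23.03 Ma and ends at or before 2.58 Ma; oldest first that gives Miocene, Pliocene.

20.45 million years; Miocene, Pliocene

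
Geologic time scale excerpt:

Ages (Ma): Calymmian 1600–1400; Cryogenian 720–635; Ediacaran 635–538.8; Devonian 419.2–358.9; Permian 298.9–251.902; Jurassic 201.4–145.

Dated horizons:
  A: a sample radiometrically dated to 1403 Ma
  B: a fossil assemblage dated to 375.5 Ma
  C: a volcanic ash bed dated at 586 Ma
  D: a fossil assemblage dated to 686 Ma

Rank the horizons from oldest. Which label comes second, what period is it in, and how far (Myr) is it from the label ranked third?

D, in the Cryogenian; 100 million years to C

Larger Ma means older, so oldest first: A 1403 > D 686 > C 586 > B 375.5.
Counting 2 along gives D (686 Ma); the excerpt puts that inside the Cryogenian, 720–635 Ma.
Next in line is C (586 Ma), and 686 − 586 = 100 Myr.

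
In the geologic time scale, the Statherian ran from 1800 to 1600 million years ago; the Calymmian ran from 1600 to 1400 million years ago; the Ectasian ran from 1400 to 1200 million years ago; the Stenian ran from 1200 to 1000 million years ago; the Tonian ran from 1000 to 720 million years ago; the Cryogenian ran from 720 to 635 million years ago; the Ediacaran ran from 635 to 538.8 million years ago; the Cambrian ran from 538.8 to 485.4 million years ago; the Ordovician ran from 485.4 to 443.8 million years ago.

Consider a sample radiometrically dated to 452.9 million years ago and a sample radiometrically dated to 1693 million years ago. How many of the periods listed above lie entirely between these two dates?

The older date is 1693 Ma and the younger is 452.9 Ma.
Periods with start < 1693 and end > 452.9 Ma: Calymmian (1600–1400), Ectasian (1400–1200), Stenian (1200–1000), Tonian (1000–720), Cryogenian (720–635), Ediacaran (635–538.8), Cambrian (538.8–485.4).
That is 7 complete periods.

7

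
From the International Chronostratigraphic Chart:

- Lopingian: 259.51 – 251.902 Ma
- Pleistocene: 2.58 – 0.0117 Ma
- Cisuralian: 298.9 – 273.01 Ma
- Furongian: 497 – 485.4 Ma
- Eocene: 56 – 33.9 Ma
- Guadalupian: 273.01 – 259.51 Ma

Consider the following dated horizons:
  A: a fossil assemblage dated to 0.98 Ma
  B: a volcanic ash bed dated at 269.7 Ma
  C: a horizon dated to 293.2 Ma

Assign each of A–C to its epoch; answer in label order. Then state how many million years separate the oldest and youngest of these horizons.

Match each age against the start–end ranges in the excerpt: A = 0.98 Ma → Pleistocene (2.58–0.0117); B = 269.7 Ma → Guadalupian (273.01–259.51); C = 293.2 Ma → Cisuralian (298.9–273.01).
The largest age is 293.2 Ma and the smallest is 0.98 Ma; their difference is 292.22 Myr.

A — Pleistocene; B — Guadalupian; C — Cisuralian; span 292.22 million years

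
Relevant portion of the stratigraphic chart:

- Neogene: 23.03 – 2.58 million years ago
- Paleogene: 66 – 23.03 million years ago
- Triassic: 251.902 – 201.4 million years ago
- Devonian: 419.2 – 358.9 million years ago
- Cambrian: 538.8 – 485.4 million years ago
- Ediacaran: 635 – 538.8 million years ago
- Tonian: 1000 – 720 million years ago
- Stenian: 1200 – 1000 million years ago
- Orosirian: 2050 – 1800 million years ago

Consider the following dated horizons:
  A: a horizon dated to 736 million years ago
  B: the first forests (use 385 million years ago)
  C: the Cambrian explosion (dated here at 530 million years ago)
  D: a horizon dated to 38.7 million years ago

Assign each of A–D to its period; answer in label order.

A: 736 Ma lies in 1000–720 Ma, so Tonian.
B: 385 Ma lies in 419.2–358.9 Ma, so Devonian.
C: 530 Ma lies in 538.8–485.4 Ma, so Cambrian.
D: 38.7 Ma lies in 66–23.03 Ma, so Paleogene.

A — Tonian; B — Devonian; C — Cambrian; D — Paleogene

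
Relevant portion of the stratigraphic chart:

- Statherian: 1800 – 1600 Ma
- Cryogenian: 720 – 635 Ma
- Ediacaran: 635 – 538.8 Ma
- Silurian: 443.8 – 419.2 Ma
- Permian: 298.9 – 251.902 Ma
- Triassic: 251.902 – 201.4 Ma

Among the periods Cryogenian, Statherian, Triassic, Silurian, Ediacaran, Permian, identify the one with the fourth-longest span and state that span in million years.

Durations: Cryogenian 85; Statherian 200; Triassic 50.502; Silurian 24.6; Ediacaran 96.2; Permian 46.998 Myr.
Sorted longest-first: Statherian (200), Ediacaran (96.2), Cryogenian (85), Triassic (50.502), Permian (46.998), Silurian (24.6).
The fourth longest is Triassic at 50.502 Myr.

Triassic, 50.502 million years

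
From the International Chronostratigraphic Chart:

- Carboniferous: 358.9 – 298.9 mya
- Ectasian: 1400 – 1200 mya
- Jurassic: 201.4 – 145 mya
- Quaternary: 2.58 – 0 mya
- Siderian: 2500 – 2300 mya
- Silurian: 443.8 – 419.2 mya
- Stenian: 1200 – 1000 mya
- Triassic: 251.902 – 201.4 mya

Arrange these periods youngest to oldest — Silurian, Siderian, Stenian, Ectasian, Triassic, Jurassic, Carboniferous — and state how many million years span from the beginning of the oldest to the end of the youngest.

From the excerpt: Silurian 443.8–419.2; Siderian 2500–2300; Stenian 1200–1000; Ectasian 1400–1200; Triassic 251.902–201.4; Jurassic 201.4–145; Carboniferous 358.9–298.9 (Ma).
Larger Ma is earlier, so the oldest is Siderian and the youngest is Jurassic; youngest to oldest: Jurassic, Triassic, Carboniferous, Silurian, Stenian, Ectasian, Siderian.
Oldest start 2500 minus youngest end 145 gives 2355 Myr overall.

Jurassic, Triassic, Carboniferous, Silurian, Stenian, Ectasian, Siderian; total span 2355 Myr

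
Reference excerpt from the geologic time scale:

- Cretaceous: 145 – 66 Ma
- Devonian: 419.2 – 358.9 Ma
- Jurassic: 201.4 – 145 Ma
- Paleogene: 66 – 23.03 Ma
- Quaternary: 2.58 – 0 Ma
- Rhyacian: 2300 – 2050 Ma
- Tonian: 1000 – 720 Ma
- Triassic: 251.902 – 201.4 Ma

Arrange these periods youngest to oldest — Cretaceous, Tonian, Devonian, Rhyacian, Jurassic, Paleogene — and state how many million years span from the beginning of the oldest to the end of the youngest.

Start ages (Ma): Rhyacian 2300, Tonian 1000, Devonian 419.2, Jurassic 201.4, Cretaceous 145, Paleogene 66.
Ordered youngest to oldest: Paleogene, Cretaceous, Jurassic, Devonian, Tonian, Rhyacian.
Span = 2300 − 23.03 = 2276.97 Myr.

Paleogene, Cretaceous, Jurassic, Devonian, Tonian, Rhyacian; total span 2276.97 Myr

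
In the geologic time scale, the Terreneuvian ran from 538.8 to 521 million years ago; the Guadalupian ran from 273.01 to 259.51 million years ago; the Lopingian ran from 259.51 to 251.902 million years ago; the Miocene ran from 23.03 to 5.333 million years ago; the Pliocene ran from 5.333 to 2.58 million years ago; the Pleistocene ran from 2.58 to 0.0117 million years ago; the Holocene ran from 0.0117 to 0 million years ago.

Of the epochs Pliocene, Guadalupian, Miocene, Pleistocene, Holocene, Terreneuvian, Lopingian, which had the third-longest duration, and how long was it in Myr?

Durations: Pliocene 2.753; Guadalupian 13.5; Miocene 17.697; Pleistocene 2.5683; Holocene 0.0117; Terreneuvian 17.8; Lopingian 7.608 Myr.
Sorted longest-first: Terreneuvian (17.8), Miocene (17.697), Guadalupian (13.5), Lopingian (7.608), Pliocene (2.753), Pleistocene (2.5683), Holocene (0.0117).
The third longest is Guadalupian at 13.5 Myr.

Guadalupian, 13.5 million years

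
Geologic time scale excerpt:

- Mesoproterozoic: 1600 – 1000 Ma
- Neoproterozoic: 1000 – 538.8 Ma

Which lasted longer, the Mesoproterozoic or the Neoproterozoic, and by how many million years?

Mesoproterozoic, by 138.8 million years

Mesoproterozoic: 1600 − 1000 = 600 Myr.
Neoproterozoic: 1000 − 538.8 = 461.2 Myr.
Difference: 600 − 461.2 = 138.8 Myr, so the Mesoproterozoic was longer.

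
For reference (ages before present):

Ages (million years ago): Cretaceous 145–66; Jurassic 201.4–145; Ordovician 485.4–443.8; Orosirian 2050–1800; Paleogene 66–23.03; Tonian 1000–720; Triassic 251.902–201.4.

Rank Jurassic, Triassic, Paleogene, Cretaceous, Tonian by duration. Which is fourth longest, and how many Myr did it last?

Triassic, 50.502 million years

Start − end for each: Jurassic 201.4 − 145 = 56.4; Triassic 251.902 − 201.4 = 50.502; Paleogene 66 − 23.03 = 42.97; Cretaceous 145 − 66 = 79; Tonian 1000 − 720 = 280.
Ranking these from longest: Tonian > Cretaceous > Jurassic > Triassic > Paleogene.
Position 4 in that ranking is Triassic, which lasted 50.502 Myr.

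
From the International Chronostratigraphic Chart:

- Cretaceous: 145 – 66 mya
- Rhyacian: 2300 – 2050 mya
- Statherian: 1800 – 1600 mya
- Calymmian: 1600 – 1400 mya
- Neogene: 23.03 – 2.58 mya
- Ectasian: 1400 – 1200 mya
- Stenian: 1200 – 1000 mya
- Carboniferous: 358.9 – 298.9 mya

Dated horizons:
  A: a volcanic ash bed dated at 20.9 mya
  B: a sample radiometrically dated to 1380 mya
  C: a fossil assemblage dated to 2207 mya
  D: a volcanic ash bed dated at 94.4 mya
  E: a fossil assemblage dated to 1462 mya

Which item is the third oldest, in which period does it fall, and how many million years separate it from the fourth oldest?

Sorted oldest-first by Ma: C (2207), E (1462), B (1380), D (94.4), A (20.9).
The third oldest is B at 1380 Ma, which lies in 1400–1200 Ma: the Ectasian.
The fourth oldest is D at 94.4 Ma; separation = |1380 − 94.4| = 1285.6 Myr.

B, in the Ectasian; 1285.6 million years to D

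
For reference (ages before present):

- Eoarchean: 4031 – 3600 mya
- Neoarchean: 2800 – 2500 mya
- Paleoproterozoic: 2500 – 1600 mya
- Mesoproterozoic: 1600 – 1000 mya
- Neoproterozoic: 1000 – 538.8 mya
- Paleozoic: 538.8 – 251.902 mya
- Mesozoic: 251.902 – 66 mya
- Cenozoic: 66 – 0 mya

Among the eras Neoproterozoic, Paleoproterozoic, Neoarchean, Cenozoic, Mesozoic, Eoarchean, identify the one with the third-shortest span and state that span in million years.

Start − end for each: Neoproterozoic 1000 − 538.8 = 461.2; Paleoproterozoic 2500 − 1600 = 900; Neoarchean 2800 − 2500 = 300; Cenozoic 66 − 0 = 66; Mesozoic 251.902 − 66 = 185.902; Eoarchean 4031 − 3600 = 431.
Ranking these from shortest: Cenozoic < Mesozoic < Neoarchean < Eoarchean < Neoproterozoic < Paleoproterozoic.
Position 3 in that ranking is Neoarchean, which lasted 300 Myr.

Neoarchean, 300 million years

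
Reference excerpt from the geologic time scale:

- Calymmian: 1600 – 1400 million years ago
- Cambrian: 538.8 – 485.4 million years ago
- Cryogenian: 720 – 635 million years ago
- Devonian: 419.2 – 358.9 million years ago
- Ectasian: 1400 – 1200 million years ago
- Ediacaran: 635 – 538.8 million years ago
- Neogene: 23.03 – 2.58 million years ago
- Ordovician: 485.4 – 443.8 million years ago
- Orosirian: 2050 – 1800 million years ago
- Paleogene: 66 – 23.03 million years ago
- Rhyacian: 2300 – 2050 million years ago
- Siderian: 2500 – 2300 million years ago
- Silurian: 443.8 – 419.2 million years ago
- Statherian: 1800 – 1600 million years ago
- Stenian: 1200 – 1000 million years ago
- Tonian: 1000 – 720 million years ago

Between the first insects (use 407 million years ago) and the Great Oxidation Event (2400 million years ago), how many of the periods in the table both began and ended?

12

The older date is 2400 Ma and the younger is 407 Ma.
Periods with start < 2400 and end > 407 Ma: Rhyacian (2300–2050), Orosirian (2050–1800), Statherian (1800–1600), Calymmian (1600–1400), Ectasian (1400–1200), Stenian (1200–1000), Tonian (1000–720), Cryogenian (720–635), Ediacaran (635–538.8), Cambrian (538.8–485.4), Ordovician (485.4–443.8), Silurian (443.8–419.2).
That is 12 complete periods.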